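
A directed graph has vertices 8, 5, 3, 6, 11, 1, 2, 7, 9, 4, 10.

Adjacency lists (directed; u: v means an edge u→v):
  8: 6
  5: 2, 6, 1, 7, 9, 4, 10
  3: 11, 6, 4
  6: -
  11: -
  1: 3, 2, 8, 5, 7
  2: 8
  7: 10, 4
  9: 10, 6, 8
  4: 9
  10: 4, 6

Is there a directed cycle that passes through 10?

10 is on a cycle iff 10 can reach itself via ≥1 edge.
10 → 4 → 9 → 10 — yes.

Yes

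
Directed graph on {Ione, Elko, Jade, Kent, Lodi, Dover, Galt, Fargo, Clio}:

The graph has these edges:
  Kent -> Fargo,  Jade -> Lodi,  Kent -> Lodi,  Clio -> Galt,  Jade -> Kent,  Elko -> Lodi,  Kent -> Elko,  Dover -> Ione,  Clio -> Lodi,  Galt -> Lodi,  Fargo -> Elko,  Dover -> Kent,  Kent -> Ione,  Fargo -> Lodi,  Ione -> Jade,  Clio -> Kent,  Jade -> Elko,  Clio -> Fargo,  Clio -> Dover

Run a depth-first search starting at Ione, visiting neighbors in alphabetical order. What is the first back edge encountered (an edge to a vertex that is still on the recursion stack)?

Kent->Ione

DFS from Ione (visiting neighbors in alphabetical order); mark gray on enter, black on exit:
Ione gray
  Jade gray
    Elko gray
      Lodi gray
      Lodi black
    Elko black
    Kent gray
      Kent→Elko: Elko black — skip
      Fargo gray
        Fargo→Elko: Elko black — skip
        Fargo→Lodi: Lodi black — skip
      Fargo black
      Kent→Ione: Ione is gray → back edge
First back edge: Kent → Ione.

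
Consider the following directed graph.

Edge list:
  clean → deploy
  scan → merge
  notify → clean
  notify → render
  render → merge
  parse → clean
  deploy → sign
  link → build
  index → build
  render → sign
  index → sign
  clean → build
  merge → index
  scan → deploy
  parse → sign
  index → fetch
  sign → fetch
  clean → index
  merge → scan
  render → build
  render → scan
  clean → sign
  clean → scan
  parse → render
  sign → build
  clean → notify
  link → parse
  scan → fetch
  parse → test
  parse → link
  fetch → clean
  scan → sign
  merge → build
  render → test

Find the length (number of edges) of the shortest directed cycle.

For each vertex v, BFS finds the shortest path from v back to v.
The shortest such closed walk is parse → link → parse, length 2.

2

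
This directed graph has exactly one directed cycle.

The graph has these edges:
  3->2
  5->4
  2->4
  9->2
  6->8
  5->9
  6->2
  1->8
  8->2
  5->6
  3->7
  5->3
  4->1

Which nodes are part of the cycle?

DFS with gray/black marking from 4:
4 gray
  1 gray
    8 gray
      2 gray
        2→4: 4 is gray → back edge
Back edge closes the cycle 4 → 1 → 8 → 2 → 4; its vertices are {1, 2, 4, 8}.

1, 2, 4, 8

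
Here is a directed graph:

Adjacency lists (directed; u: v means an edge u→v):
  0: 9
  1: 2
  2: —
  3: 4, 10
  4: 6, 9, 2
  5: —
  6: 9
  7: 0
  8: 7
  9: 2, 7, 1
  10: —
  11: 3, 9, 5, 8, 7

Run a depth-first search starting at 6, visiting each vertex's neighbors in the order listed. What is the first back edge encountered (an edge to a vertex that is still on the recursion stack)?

DFS from 6 (visiting each vertex's neighbors in the order listed); mark gray on enter, black on exit:
6 gray
  9 gray
    2 gray
    2 black
    7 gray
      0 gray
        0→9: 9 is gray → back edge
First back edge: 0 → 9.

0->9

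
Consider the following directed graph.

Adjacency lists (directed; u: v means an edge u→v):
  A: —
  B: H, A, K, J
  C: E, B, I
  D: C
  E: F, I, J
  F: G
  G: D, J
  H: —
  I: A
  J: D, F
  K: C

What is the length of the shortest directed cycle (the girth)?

3

For each vertex v, BFS finds the shortest path from v back to v.
The shortest such closed walk is C → B → K → C, length 3.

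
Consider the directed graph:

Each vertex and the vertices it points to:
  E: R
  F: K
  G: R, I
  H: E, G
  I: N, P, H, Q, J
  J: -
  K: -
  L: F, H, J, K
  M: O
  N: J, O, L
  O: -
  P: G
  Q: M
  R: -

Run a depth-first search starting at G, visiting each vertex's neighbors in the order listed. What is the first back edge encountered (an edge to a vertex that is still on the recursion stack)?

H→G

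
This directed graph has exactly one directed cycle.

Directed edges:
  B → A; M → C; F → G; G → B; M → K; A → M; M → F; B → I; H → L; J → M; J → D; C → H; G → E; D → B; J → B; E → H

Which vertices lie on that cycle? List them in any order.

DFS with gray/black marking from M:
M gray
  F gray
    G gray
      B gray
        I gray
        I black
        A gray
          A→M: M is gray → back edge
Back edge closes the cycle M → F → G → B → A → M; its vertices are {A, B, F, G, M}.

A, B, F, G, M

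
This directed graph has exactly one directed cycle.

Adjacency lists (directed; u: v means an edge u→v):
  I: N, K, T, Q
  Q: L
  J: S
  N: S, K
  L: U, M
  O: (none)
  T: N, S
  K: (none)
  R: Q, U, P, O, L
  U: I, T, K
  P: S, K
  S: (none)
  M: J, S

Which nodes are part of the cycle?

I, L, Q, U

DFS with gray/black marking from Q:
Q gray
  L gray
    U gray
      I gray
        N gray
          S gray
          S black
          K gray
          K black
        N black
        I→K: K black — skip
        T gray
          T→N: N black — skip
          T→S: S black — skip
        T black
        I→Q: Q is gray → back edge
Back edge closes the cycle Q → L → U → I → Q; its vertices are {I, L, Q, U}.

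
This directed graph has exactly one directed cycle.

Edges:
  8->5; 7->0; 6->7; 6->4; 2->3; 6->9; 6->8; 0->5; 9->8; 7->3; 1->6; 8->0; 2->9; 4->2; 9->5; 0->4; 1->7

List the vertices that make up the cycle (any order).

0, 2, 4, 8, 9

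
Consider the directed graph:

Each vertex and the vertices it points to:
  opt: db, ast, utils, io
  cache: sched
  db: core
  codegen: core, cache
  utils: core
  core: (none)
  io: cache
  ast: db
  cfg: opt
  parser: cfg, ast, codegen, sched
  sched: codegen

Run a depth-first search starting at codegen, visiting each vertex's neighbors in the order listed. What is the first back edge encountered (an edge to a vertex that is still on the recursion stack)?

DFS from codegen (visiting each vertex's neighbors in the order listed); mark gray on enter, black on exit:
codegen gray
  core gray
  core black
  cache gray
    sched gray
      sched→codegen: codegen is gray → back edge
First back edge: sched → codegen.

sched->codegen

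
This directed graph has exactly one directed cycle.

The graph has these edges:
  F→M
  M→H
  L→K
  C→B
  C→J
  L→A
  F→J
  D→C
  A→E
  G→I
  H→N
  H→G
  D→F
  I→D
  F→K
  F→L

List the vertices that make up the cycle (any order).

DFS with gray/black marking from D:
D gray
  C gray
    J gray
    J black
    B gray
    B black
  C black
  F gray
    F→J: J black — skip
    K gray
    K black
    M gray
      H gray
        N gray
        N black
        G gray
          I gray
            I→D: D is gray → back edge
Back edge closes the cycle D → F → M → H → G → I → D; its vertices are {D, F, G, H, I, M}.

D, F, G, H, I, M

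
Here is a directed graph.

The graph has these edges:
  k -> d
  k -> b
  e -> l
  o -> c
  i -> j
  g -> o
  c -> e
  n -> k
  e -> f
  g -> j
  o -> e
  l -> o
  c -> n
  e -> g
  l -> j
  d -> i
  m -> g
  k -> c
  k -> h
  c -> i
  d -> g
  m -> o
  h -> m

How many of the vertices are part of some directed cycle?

A vertex is on a directed cycle iff it belongs to a strongly connected component of size ≥ 2 (or has a self-loop).
The vertices on cycles are {c, d, e, g, h, k, l, m, n, o} — 10 in total.

10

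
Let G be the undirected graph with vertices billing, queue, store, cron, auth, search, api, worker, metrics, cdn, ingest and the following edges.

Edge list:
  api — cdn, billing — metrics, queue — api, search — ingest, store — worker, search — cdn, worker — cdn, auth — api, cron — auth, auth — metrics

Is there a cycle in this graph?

DFS, tracking each vertex's parent; an edge to a visited non-parent vertex closes a cycle.
Start from cron:
visit cron (parent –)
  visit auth (parent cron)
    visit api (parent auth)
      api–auth: parent, skip
      visit queue (parent api)
        queue–api: parent, skip
      visit cdn (parent api)
        visit search (parent cdn)
          search–cdn: parent, skip
          visit ingest (parent search)
            ingest–search: parent, skip
        cdn–api: parent, skip
        visit worker (parent cdn)
          worker–cdn: parent, skip
          visit store (parent worker)
            store–worker: parent, skip
    visit metrics (parent auth)
      visit billing (parent metrics)
        billing–metrics: parent, skip
      metrics–auth: parent, skip
    auth–cron: parent, skip
No non-parent visited neighbor found — the graph is a forest.

No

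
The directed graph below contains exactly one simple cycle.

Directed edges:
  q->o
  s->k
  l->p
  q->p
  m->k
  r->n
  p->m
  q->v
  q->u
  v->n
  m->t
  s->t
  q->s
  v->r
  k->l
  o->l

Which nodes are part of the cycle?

DFS with gray/black marking from p:
p gray
  m gray
    k gray
      l gray
        l→p: p is gray → back edge
Back edge closes the cycle p → m → k → l → p; its vertices are {k, l, m, p}.

k, l, m, p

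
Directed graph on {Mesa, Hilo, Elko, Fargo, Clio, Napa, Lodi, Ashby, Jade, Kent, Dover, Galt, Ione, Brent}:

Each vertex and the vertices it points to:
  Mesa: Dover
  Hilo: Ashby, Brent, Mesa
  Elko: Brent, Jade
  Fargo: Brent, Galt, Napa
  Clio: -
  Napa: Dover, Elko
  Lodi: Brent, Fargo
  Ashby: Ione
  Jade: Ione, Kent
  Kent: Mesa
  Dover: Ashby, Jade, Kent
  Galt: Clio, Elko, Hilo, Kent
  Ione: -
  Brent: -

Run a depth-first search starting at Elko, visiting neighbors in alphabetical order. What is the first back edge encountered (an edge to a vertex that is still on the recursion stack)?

Dover→Jade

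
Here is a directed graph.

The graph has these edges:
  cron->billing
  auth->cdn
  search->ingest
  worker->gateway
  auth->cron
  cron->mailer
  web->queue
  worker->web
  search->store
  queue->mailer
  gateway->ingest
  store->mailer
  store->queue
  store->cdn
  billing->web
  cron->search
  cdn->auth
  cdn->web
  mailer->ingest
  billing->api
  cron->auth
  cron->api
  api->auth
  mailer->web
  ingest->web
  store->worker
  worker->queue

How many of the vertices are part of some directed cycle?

A vertex is on a directed cycle iff it belongs to a strongly connected component of size ≥ 2 (or has a self-loop).
The vertices on cycles are {api, cdn, web, auth, cron, queue, store, ingest, mailer, search, billing} — 11 in total.

11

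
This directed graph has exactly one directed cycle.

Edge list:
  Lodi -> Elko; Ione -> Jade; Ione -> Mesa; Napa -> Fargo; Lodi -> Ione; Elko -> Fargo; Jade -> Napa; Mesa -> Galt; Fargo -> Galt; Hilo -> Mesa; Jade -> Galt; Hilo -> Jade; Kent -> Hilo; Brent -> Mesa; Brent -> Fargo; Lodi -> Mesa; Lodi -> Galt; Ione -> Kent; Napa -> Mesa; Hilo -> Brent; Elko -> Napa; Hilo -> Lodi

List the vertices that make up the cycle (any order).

Hilo, Ione, Kent, Lodi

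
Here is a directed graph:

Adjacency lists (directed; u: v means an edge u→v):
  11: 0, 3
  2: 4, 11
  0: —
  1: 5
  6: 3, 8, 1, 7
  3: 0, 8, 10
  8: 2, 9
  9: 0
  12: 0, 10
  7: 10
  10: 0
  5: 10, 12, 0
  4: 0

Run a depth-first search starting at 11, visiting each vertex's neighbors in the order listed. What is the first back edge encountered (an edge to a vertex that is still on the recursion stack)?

DFS from 11 (visiting each vertex's neighbors in the order listed); mark gray on enter, black on exit:
11 gray
  0 gray
  0 black
  3 gray
    3→0: 0 black — skip
    8 gray
      2 gray
        4 gray
          4→0: 0 black — skip
        4 black
        2→11: 11 is gray → back edge
First back edge: 2 → 11.

2->11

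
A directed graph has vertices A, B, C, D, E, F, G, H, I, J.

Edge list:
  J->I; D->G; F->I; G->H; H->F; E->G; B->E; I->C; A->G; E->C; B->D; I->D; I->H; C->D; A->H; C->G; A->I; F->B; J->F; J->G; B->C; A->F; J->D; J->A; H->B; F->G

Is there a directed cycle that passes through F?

Yes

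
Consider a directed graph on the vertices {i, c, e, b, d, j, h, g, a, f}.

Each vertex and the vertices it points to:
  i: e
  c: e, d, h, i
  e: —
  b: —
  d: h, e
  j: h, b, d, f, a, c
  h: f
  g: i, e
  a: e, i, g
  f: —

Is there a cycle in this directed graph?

No

DFS with white/gray/black marking, starting from a:
a gray
  e gray
  e black
  i gray
    i→e: e black — skip
  i black
  g gray
    g→i: i black — skip
    g→e: e black — skip
  g black
a black
c gray
  c→e: e black — skip
  d gray
    h gray
      f gray
      f black
    h black
    d→e: e black — skip
  d black
  c→h: h black — skip
  c→i: i black — skip
c black
b gray
b black
j gray
  j→h: h black — skip
  j→b: b black — skip
  j→d: d black — skip
  j→f: f black — skip
  j→a: a black — skip
  j→c: c black — skip
j black
Every edge goes to a white or black vertex — no back edge, so the graph is acyclic.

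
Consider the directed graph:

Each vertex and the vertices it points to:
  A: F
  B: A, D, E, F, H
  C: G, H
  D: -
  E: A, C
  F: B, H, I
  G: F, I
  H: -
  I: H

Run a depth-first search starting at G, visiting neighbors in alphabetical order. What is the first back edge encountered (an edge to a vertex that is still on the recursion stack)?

DFS from G (visiting neighbors in alphabetical order); mark gray on enter, black on exit:
G gray
  F gray
    B gray
      A gray
        A→F: F is gray → back edge
First back edge: A → F.

A->F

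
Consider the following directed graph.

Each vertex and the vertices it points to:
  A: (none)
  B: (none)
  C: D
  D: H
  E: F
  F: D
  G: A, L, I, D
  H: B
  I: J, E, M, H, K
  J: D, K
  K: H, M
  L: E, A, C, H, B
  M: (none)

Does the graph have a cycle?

No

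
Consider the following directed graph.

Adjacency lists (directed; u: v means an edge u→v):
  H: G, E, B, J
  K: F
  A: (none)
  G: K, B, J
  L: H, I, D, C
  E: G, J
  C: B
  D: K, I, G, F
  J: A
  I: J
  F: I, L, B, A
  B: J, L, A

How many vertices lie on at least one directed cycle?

9

A vertex is on a directed cycle iff it belongs to a strongly connected component of size ≥ 2 (or has a self-loop).
The vertices on cycles are {B, C, D, E, F, G, H, K, L} — 9 in total.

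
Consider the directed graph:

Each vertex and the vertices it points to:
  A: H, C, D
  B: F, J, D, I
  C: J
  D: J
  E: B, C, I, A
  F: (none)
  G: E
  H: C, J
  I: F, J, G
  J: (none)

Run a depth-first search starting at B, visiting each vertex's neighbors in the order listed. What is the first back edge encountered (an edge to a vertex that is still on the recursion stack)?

DFS from B (visiting each vertex's neighbors in the order listed); mark gray on enter, black on exit:
B gray
  F gray
  F black
  J gray
  J black
  D gray
    D→J: J black — skip
  D black
  I gray
    I→F: F black — skip
    I→J: J black — skip
    G gray
      E gray
        E→B: B is gray → back edge
First back edge: E → B.

E→B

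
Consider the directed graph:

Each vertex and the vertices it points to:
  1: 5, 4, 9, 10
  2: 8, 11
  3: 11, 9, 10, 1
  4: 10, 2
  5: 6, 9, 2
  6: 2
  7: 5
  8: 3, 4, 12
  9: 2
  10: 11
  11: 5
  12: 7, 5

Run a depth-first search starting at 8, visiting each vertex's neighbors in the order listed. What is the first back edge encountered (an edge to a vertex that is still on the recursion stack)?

DFS from 8 (visiting each vertex's neighbors in the order listed); mark gray on enter, black on exit:
8 gray
  3 gray
    11 gray
      5 gray
        6 gray
          2 gray
            2→8: 8 is gray → back edge
First back edge: 2 → 8.

2→8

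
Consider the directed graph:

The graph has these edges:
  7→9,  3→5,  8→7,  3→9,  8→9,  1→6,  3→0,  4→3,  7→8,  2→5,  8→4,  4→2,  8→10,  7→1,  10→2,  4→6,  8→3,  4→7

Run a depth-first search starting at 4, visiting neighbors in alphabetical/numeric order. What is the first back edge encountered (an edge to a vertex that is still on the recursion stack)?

DFS from 4 (visiting neighbors in alphabetical/numeric order); mark gray on enter, black on exit:
4 gray
  2 gray
    5 gray
    5 black
  2 black
  3 gray
    0 gray
    0 black
    3→5: 5 black — skip
    9 gray
    9 black
  3 black
  6 gray
  6 black
  7 gray
    1 gray
      1→6: 6 black — skip
    1 black
    8 gray
      8→3: 3 black — skip
      8→4: 4 is gray → back edge
First back edge: 8 → 4.

8→4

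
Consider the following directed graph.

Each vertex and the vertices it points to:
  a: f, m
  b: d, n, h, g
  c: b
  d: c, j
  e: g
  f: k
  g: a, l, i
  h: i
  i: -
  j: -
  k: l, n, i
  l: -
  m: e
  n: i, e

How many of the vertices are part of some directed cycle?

10

A vertex is on a directed cycle iff it belongs to a strongly connected component of size ≥ 2 (or has a self-loop).
The vertices on cycles are {a, b, c, d, e, f, g, k, m, n} — 10 in total.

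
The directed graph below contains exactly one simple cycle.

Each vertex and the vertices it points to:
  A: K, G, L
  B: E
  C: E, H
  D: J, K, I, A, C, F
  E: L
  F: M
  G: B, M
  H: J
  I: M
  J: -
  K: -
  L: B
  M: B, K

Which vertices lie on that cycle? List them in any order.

DFS with gray/black marking from E:
E gray
  L gray
    B gray
      B→E: E is gray → back edge
Back edge closes the cycle E → L → B → E; its vertices are {B, E, L}.

B, E, L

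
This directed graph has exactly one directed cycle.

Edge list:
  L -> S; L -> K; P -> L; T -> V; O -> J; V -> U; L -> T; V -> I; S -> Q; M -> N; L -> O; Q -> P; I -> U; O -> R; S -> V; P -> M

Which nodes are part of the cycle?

DFS with gray/black marking from P:
P gray
  M gray
    N gray
    N black
  M black
  L gray
    O gray
      R gray
      R black
      J gray
      J black
    O black
    T gray
      V gray
        U gray
        U black
        I gray
          I→U: U black — skip
        I black
      V black
    T black
    K gray
    K black
    S gray
      Q gray
        Q→P: P is gray → back edge
Back edge closes the cycle P → L → S → Q → P; its vertices are {L, P, Q, S}.

L, P, Q, S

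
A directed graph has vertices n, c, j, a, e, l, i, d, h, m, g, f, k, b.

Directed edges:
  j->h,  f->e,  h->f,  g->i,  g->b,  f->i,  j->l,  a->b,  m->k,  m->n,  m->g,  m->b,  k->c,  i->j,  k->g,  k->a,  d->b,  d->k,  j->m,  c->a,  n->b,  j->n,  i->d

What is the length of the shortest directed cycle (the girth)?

For each vertex v, BFS finds the shortest path from v back to v.
The shortest such closed walk is f → i → j → h → f, length 4.

4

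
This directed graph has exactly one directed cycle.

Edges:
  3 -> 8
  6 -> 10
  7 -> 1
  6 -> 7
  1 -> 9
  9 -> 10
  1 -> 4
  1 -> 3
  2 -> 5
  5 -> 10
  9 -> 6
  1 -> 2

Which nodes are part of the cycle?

DFS with gray/black marking from 1:
1 gray
  3 gray
    8 gray
    8 black
  3 black
  4 gray
  4 black
  9 gray
    6 gray
      7 gray
        7→1: 1 is gray → back edge
Back edge closes the cycle 1 → 9 → 6 → 7 → 1; its vertices are {1, 6, 7, 9}.

1, 6, 7, 9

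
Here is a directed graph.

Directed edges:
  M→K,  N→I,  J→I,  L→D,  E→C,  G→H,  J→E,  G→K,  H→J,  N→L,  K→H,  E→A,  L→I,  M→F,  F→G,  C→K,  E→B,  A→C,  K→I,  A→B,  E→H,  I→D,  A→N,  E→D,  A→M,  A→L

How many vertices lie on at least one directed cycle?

A vertex is on a directed cycle iff it belongs to a strongly connected component of size ≥ 2 (or has a self-loop).
The vertices on cycles are {A, C, E, F, G, H, J, K, M} — 9 in total.

9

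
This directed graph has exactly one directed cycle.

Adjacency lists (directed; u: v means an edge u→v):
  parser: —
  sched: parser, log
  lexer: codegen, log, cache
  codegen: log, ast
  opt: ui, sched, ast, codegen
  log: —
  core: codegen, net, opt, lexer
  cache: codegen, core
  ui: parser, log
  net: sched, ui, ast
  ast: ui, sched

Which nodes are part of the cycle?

DFS with gray/black marking from lexer:
lexer gray
  codegen gray
    log gray
    log black
    ast gray
      ui gray
        parser gray
        parser black
        ui→log: log black — skip
      ui black
      sched gray
        sched→parser: parser black — skip
        sched→log: log black — skip
      sched black
    ast black
  codegen black
  lexer→log: log black — skip
  cache gray
    cache→codegen: codegen black — skip
    core gray
      core→codegen: codegen black — skip
      net gray
        net→sched: sched black — skip
        net→ui: ui black — skip
        net→ast: ast black — skip
      net black
      opt gray
        opt→ui: ui black — skip
        opt→sched: sched black — skip
        opt→ast: ast black — skip
        opt→codegen: codegen black — skip
      opt black
      core→lexer: lexer is gray → back edge
Back edge closes the cycle lexer → cache → core → lexer; its vertices are {core, cache, lexer}.

core, cache, lexer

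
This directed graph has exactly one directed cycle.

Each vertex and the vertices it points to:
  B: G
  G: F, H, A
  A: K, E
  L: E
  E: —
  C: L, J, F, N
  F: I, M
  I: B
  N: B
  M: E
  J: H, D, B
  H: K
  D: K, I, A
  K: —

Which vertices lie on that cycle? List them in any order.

B, F, G, I

DFS with gray/black marking from I:
I gray
  B gray
    G gray
      F gray
        F→I: I is gray → back edge
Back edge closes the cycle I → B → G → F → I; its vertices are {B, F, G, I}.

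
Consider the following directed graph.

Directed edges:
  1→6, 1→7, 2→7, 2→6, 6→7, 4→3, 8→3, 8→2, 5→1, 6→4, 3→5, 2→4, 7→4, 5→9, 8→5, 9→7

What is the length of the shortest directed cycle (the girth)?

5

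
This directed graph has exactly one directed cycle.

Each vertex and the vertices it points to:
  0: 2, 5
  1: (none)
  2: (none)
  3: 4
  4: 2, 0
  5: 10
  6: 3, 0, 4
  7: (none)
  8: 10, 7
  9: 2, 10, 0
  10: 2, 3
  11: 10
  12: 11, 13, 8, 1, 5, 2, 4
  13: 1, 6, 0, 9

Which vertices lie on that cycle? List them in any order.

0, 3, 4, 5, 10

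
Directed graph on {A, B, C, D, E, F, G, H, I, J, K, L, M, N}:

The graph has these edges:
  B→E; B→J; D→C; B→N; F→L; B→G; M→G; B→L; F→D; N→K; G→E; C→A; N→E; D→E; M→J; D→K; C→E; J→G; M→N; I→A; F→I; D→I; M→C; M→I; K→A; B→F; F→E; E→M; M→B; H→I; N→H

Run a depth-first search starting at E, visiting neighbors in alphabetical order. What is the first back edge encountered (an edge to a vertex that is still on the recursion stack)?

DFS from E (visiting neighbors in alphabetical order); mark gray on enter, black on exit:
E gray
  M gray
    B gray
      B→E: E is gray → back edge
First back edge: B → E.

B→E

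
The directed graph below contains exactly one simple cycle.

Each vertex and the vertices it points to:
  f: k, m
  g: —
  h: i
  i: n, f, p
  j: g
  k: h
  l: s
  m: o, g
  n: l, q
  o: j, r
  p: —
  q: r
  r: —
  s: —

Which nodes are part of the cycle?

DFS with gray/black marking from i:
i gray
  n gray
    l gray
      s gray
      s black
    l black
    q gray
      r gray
      r black
    q black
  n black
  f gray
    k gray
      h gray
        h→i: i is gray → back edge
Back edge closes the cycle i → f → k → h → i; its vertices are {f, h, i, k}.

f, h, i, k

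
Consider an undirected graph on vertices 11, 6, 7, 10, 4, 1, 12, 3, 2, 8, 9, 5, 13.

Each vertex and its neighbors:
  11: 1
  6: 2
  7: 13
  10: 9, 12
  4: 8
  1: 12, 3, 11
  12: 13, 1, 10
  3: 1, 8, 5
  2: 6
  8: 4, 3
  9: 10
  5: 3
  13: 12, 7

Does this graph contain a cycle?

No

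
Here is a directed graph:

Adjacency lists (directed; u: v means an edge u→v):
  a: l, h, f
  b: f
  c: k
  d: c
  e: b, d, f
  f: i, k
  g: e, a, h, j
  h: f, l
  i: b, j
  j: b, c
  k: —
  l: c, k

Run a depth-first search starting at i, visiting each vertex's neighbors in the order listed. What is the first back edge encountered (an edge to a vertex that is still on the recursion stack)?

f->i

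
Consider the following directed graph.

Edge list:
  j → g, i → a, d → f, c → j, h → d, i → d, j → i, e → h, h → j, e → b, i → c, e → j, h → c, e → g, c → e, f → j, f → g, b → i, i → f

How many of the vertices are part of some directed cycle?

8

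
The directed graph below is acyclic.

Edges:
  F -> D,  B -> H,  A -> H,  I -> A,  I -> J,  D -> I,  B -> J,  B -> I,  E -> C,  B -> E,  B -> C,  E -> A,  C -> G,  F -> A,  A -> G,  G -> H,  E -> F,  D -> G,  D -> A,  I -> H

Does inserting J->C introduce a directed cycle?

No

Adding J→C creates a cycle iff C can already reach J.
Explore from C: no path reaches J. The graph stays acyclic.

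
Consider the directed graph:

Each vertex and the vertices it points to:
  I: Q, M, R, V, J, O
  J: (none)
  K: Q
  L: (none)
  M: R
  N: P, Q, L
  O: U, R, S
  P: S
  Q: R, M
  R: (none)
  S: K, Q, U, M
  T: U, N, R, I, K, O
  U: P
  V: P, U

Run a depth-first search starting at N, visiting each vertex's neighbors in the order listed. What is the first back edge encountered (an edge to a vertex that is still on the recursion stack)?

U→P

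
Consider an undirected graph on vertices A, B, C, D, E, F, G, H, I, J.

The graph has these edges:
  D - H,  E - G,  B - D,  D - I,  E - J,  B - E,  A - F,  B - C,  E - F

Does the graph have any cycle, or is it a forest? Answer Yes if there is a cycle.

No

DFS, tracking each vertex's parent; an edge to a visited non-parent vertex closes a cycle.
Start from F:
visit F (parent –)
  visit E (parent F)
    visit G (parent E)
      G–E: parent, skip
    E–F: parent, skip
    visit B (parent E)
      visit D (parent B)
        visit H (parent D)
          H–D: parent, skip
        D–B: parent, skip
        visit I (parent D)
          I–D: parent, skip
      B–E: parent, skip
      visit C (parent B)
        C–B: parent, skip
    visit J (parent E)
      J–E: parent, skip
  visit A (parent F)
    A–F: parent, skip
No non-parent visited neighbor found — the graph is a forest.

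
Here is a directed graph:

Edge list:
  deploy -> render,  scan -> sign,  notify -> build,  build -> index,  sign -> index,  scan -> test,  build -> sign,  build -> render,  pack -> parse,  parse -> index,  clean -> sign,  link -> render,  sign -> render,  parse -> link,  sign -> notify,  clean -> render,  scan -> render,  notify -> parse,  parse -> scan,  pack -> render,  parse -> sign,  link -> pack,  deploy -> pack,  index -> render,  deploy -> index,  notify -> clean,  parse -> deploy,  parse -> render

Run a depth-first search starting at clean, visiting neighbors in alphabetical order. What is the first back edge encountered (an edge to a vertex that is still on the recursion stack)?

build→sign

DFS from clean (visiting neighbors in alphabetical order); mark gray on enter, black on exit:
clean gray
  render gray
  render black
  sign gray
    index gray
      index→render: render black — skip
    index black
    notify gray
      build gray
        build→index: index black — skip
        build→render: render black — skip
        build→sign: sign is gray → back edge
First back edge: build → sign.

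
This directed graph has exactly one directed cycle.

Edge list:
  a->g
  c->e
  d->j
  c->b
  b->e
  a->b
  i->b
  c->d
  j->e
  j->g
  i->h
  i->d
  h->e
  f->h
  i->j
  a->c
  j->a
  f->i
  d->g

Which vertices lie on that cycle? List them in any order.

DFS with gray/black marking from j:
j gray
  a gray
    g gray
    g black
    c gray
      b gray
        e gray
        e black
      b black
      d gray
        d→j: j is gray → back edge
Back edge closes the cycle j → a → c → d → j; its vertices are {a, c, d, j}.

a, c, d, j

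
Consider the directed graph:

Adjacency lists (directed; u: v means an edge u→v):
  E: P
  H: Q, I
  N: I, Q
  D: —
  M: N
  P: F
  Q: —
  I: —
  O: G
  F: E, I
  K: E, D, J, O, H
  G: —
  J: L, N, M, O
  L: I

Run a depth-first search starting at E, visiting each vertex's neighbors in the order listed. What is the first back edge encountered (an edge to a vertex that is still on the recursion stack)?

F→E

DFS from E (visiting each vertex's neighbors in the order listed); mark gray on enter, black on exit:
E gray
  P gray
    F gray
      F→E: E is gray → back edge
First back edge: F → E.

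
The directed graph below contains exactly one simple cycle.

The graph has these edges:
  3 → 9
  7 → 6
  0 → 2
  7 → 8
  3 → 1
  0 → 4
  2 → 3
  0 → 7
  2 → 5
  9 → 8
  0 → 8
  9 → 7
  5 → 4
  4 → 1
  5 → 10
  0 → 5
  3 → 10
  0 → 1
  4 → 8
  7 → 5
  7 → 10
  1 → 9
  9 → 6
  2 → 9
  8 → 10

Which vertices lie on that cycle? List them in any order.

DFS with gray/black marking from 4:
4 gray
  8 gray
    10 gray
    10 black
  8 black
  1 gray
    9 gray
      6 gray
      6 black
      7 gray
        7→10: 10 black — skip
        5 gray
          5→4: 4 is gray → back edge
Back edge closes the cycle 4 → 1 → 9 → 7 → 5 → 4; its vertices are {1, 4, 5, 7, 9}.

1, 4, 5, 7, 9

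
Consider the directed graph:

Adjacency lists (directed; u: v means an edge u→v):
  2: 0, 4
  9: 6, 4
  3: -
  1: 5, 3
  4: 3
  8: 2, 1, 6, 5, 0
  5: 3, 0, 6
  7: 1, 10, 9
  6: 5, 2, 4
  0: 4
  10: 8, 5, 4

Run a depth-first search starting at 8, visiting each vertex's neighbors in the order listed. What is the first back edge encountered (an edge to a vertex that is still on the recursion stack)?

DFS from 8 (visiting each vertex's neighbors in the order listed); mark gray on enter, black on exit:
8 gray
  2 gray
    0 gray
      4 gray
        3 gray
        3 black
      4 black
    0 black
    2→4: 4 black — skip
  2 black
  1 gray
    5 gray
      5→3: 3 black — skip
      5→0: 0 black — skip
      6 gray
        6→5: 5 is gray → back edge
First back edge: 6 → 5.

6->5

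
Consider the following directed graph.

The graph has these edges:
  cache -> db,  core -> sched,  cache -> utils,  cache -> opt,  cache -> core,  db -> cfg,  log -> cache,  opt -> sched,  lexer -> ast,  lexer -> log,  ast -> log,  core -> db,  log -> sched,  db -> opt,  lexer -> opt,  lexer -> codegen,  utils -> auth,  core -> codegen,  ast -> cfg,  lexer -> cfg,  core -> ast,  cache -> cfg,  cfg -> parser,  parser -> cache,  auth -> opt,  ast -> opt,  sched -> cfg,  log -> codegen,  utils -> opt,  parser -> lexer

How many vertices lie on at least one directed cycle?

12

A vertex is on a directed cycle iff it belongs to a strongly connected component of size ≥ 2 (or has a self-loop).
The vertices on cycles are {db, ast, cfg, log, opt, auth, core, cache, lexer, sched, utils, parser} — 12 in total.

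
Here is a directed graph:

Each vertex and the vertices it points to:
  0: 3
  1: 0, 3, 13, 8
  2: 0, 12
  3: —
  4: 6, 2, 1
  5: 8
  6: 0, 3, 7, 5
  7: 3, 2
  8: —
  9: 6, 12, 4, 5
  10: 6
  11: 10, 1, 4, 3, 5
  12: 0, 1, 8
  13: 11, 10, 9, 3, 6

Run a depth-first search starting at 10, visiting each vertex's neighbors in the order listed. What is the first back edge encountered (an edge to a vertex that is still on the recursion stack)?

11->10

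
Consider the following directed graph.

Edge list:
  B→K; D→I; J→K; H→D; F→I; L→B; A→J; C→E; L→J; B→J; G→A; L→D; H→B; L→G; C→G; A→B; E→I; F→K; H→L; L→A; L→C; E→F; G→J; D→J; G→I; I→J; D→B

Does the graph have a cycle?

DFS with white/gray/black marking, starting from G:
G gray
  I gray
    J gray
      K gray
      K black
    J black
  I black
  G→J: J black — skip
  A gray
    B gray
      B→J: J black — skip
      B→K: K black — skip
    B black
    A→J: J black — skip
  A black
G black
C gray
  C→G: G black — skip
  E gray
    E→I: I black — skip
    F gray
      F→I: I black — skip
      F→K: K black — skip
    F black
  E black
C black
D gray
  D→B: B black — skip
  D→J: J black — skip
  D→I: I black — skip
D black
H gray
  L gray
    L→B: B black — skip
    L→J: J black — skip
    L→D: D black — skip
    L→A: A black — skip
    L→G: G black — skip
    L→C: C black — skip
  L black
  H→B: B black — skip
  H→D: D black — skip
H black
Every edge goes to a white or black vertex — no back edge, so the graph is acyclic.

No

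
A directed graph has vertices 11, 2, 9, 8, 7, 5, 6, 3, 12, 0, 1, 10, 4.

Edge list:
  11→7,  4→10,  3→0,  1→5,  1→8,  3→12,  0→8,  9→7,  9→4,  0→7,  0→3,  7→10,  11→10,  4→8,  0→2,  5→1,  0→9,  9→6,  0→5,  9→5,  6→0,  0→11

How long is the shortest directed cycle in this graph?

2

For each vertex v, BFS finds the shortest path from v back to v.
The shortest such closed walk is 3 → 0 → 3, length 2.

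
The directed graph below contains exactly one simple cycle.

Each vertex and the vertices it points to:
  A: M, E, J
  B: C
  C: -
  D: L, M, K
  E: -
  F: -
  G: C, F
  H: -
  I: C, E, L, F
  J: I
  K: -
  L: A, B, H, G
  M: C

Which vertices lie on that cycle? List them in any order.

DFS with gray/black marking from L:
L gray
  A gray
    M gray
      C gray
      C black
    M black
    E gray
    E black
    J gray
      I gray
        I→C: C black — skip
        I→E: E black — skip
        I→L: L is gray → back edge
Back edge closes the cycle L → A → J → I → L; its vertices are {A, I, J, L}.

A, I, J, L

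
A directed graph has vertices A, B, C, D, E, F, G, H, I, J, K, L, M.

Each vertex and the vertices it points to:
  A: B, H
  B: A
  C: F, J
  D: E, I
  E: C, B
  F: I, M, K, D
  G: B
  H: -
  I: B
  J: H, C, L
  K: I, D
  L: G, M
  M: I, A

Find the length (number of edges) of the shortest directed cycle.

For each vertex v, BFS finds the shortest path from v back to v.
The shortest such closed walk is C → J → C, length 2.

2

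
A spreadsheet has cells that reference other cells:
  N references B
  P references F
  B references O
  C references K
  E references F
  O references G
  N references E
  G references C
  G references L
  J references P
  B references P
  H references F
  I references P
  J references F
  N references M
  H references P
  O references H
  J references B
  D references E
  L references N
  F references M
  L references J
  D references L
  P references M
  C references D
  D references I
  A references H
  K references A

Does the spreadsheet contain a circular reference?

DFS with white/gray/black marking, starting from G:
G gray
  L gray
    N gray
      B gray
        O gray
          H gray
            F gray
              M gray
              M black
            F black
            P gray
              P→M: M black — skip
              P→F: F black — skip
            P black
          H black
          O→G: G is gray → back edge
Back edge found, so a cycle exists: G → L → N → B → O → G.

Yes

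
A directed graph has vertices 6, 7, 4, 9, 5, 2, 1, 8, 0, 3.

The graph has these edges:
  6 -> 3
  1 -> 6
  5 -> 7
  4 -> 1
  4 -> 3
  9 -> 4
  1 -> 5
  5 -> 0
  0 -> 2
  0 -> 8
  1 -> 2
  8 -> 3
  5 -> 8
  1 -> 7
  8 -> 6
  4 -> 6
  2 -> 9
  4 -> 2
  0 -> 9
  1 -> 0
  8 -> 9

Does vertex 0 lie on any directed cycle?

0 is on a cycle iff 0 can reach itself via ≥1 edge.
0 → 9 → 4 → 1 → 0 — yes.

Yes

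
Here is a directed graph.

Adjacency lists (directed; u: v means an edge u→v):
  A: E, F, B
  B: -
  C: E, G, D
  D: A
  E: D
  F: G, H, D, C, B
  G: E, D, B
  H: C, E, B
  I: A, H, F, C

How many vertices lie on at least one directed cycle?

A vertex is on a directed cycle iff it belongs to a strongly connected component of size ≥ 2 (or has a self-loop).
The vertices on cycles are {A, C, D, E, F, G, H} — 7 in total.

7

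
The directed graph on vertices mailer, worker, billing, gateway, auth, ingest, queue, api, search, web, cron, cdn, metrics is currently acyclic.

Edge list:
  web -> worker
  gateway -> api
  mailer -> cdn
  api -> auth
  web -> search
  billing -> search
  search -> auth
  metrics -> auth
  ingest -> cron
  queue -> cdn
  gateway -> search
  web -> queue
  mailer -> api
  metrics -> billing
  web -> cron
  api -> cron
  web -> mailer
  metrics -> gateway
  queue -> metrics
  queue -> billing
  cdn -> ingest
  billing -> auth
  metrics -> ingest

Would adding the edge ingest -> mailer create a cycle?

Adding ingest→mailer creates a cycle iff mailer can already reach ingest.
Path from mailer: mailer → cdn → ingest.
So mailer → … → ingest → mailer is a cycle.

Yes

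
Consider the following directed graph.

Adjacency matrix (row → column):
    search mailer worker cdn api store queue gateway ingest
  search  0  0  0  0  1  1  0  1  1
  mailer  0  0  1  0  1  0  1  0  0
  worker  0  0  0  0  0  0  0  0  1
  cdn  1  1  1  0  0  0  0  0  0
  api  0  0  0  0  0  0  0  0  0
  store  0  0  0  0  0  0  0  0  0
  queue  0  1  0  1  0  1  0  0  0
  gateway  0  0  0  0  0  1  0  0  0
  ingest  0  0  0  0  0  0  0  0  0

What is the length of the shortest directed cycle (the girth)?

2

For each vertex v, BFS finds the shortest path from v back to v.
The shortest such closed walk is mailer → queue → mailer, length 2.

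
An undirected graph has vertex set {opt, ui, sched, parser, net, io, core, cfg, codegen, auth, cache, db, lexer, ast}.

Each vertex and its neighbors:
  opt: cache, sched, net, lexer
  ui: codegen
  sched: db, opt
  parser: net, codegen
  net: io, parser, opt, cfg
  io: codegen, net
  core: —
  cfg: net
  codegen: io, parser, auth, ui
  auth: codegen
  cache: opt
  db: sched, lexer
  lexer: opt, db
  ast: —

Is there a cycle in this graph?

DFS, tracking each vertex's parent; an edge to a visited non-parent vertex closes a cycle.
Start from sched:
visit sched (parent –)
  visit db (parent sched)
    db–sched: parent, skip
    visit lexer (parent db)
      visit opt (parent lexer)
        visit cache (parent opt)
          cache–opt: parent, skip
        opt–sched: sched visited and ≠ parent → cycle
Cycle: sched – db – lexer – opt – sched.

Yes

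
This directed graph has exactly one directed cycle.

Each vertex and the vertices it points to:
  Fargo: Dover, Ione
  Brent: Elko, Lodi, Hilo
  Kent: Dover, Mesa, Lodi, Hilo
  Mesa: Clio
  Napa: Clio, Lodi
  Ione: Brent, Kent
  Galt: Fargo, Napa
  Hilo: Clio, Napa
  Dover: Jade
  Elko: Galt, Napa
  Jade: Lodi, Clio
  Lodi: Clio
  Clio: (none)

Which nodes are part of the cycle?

Elko, Galt, Ione, Brent, Fargo

DFS with gray/black marking from Fargo:
Fargo gray
  Dover gray
    Jade gray
      Lodi gray
        Clio gray
        Clio black
      Lodi black
      Jade→Clio: Clio black — skip
    Jade black
  Dover black
  Ione gray
    Brent gray
      Elko gray
        Galt gray
          Galt→Fargo: Fargo is gray → back edge
Back edge closes the cycle Fargo → Ione → Brent → Elko → Galt → Fargo; its vertices are {Elko, Galt, Ione, Brent, Fargo}.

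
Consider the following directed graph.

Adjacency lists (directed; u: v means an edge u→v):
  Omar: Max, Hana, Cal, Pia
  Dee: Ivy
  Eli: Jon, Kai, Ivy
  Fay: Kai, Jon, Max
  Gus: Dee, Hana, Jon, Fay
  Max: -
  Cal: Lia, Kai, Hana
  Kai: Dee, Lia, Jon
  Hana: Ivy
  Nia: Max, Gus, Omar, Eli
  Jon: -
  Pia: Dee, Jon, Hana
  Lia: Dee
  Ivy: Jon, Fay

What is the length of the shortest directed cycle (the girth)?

4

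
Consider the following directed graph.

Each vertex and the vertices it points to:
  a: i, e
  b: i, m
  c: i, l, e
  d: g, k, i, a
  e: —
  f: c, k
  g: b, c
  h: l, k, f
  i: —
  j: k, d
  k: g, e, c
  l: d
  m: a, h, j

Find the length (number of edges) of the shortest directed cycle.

4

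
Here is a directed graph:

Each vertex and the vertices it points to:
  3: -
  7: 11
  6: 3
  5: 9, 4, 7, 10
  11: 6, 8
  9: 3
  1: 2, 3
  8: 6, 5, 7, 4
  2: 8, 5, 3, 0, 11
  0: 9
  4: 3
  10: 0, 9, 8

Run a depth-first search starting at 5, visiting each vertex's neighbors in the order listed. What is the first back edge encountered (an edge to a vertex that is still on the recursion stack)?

8→5

DFS from 5 (visiting each vertex's neighbors in the order listed); mark gray on enter, black on exit:
5 gray
  9 gray
    3 gray
    3 black
  9 black
  4 gray
    4→3: 3 black — skip
  4 black
  7 gray
    11 gray
      6 gray
        6→3: 3 black — skip
      6 black
      8 gray
        8→6: 6 black — skip
        8→5: 5 is gray → back edge
First back edge: 8 → 5.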